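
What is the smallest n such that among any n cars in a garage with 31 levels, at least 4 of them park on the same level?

There are 31 levels acting as pigeonholes.
With 31 × 3 = 93 cars we could place exactly 3 in each, with no class reaching 4.
One more forces some class to hold 4, so 93 + 1 = 94.

94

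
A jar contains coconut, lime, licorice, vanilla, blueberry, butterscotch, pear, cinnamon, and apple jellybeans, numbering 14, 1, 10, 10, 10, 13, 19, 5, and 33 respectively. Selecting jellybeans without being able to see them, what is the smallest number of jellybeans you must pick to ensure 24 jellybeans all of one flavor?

106

In the worst case we take at most 23 of each flavor, but all 14 coconut, all 1 lime, all 10 licorice, all 10 vanilla, all 10 blueberry, all 13 butterscotch, all 19 pear, and all 5 cinnamon (fewer than 23), giving 14 + 1 + 10 + 10 + 10 + 13 + 19 + 5 + 23 = 105.
One more jellybean then forces some flavor to 24, so 105 + 1 = 106.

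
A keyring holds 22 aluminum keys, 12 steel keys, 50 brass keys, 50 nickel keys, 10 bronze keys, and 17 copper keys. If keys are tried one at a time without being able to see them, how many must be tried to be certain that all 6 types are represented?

152

The hardest type to obtain is bronze: we could draw every other key first — 161 − 10 = 151 keys — without a single bronze one.
The next draw must be bronze, so 151 + 1 = 152.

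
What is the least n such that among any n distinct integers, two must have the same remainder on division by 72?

Use the pigeonhole principle on residue classes: two integers differ by a multiple of 72 exactly when they share a remainder mod 72.
There are 72 residue classes mod 72, so 72 integers can all lie in distinct classes.
One more integer must repeat a residue, giving a difference divisible by 72. So n = 72 + 1 = 73.

73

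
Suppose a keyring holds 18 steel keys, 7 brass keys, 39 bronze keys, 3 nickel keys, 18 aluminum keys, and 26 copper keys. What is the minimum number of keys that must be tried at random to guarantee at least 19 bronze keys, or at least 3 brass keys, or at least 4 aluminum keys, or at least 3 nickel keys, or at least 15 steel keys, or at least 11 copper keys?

The worst case stops just short of every target: 14 steel, 2 brass, 18 bronze, 2 nickel, 3 aluminum, 10 copper — 14 + 2 + 18 + 2 + 3 + 10 = 49 keys.
One more key must push some type to its target, so 49 + 1 = 50.

50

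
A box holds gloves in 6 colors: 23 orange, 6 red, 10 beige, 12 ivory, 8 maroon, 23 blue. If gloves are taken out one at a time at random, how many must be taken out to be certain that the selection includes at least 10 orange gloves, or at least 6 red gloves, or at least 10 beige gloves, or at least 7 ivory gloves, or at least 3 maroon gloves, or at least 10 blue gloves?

The worst case stops just short of every target: 9 orange, 5 red, 9 beige, 6 ivory, 2 maroon, 9 blue — 9 + 5 + 9 + 6 + 2 + 9 = 40 gloves.
One more glove must push some color to its target, so 40 + 1 = 41.

41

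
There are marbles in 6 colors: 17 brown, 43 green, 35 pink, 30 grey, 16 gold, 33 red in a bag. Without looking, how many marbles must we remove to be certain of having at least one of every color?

The hardest color to obtain is gold: we could draw every other marble first — 174 − 16 = 158 marbles — without a single gold one.
The next draw must be gold, so 158 + 1 = 159.

159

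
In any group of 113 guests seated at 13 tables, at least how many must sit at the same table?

The 113 guests fall into 13 tables.
If each of the 13 tables held at most 8, the total would be at most 13 × 8 = 104 < 113, a contradiction.
So at least one holds ⌈113/13⌉ = 9.

9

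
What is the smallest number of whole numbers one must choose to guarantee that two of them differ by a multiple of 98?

99

Use the pigeonhole principle on residue classes: two integers differ by a multiple of 98 exactly when they share a remainder mod 98.
There are 98 residue classes mod 98, so 98 integers can all lie in distinct classes.
One more integer must repeat a residue, giving a difference divisible by 98. So n = 98 + 1 = 99.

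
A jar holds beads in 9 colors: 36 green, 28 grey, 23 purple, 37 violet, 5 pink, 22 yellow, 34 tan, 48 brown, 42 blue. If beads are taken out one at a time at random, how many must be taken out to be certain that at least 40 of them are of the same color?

In the worst case we take at most 39 of each color, but all 36 green, all 28 grey, all 23 purple, all 37 violet, all 5 pink, all 22 yellow, and all 34 tan (fewer than 39), giving 36 + 28 + 23 + 37 + 5 + 22 + 34 + 39 + 39 = 263.
One more bead then forces some color to 40, so 263 + 1 = 264.

264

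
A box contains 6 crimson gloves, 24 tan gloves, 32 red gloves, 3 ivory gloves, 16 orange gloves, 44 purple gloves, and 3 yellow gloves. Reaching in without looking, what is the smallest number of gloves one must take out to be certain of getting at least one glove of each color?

The hardest color to obtain is ivory: we could draw every other glove first — 128 − 3 = 125 gloves — without a single ivory one.
The next draw must be ivory, so 125 + 1 = 126.

126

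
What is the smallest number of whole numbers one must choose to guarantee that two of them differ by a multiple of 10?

11

Use the pigeonhole principle on residue classes: two integers differ by a multiple of 10 exactly when they share a remainder mod 10.
There are 10 residue classes mod 10, so 10 integers can all lie in distinct classes.
One more integer must repeat a residue, giving a difference divisible by 10. So n = 10 + 1 = 11.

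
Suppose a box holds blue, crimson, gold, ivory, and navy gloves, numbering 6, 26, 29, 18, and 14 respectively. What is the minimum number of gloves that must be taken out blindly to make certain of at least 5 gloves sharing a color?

The worst case takes 4 gloves of each color without reaching 5 of any: 5 × 4 = 20.
The next glove must bring some color to 5, so 20 + 1 = 21.

21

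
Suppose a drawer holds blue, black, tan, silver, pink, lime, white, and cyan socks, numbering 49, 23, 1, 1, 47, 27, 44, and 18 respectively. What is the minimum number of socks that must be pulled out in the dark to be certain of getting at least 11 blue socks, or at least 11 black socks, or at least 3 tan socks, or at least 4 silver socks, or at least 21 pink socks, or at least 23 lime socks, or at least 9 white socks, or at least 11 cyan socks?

83

The worst case stops just short of every target: 10 blue, 10 black, all 1 tan, all 1 silver, 20 pink, 22 lime, 8 white, 10 cyan — 10 + 10 + 1 + 1 + 20 + 22 + 8 + 10 = 82 socks.
One more sock must push some color to its target, so 82 + 1 = 83.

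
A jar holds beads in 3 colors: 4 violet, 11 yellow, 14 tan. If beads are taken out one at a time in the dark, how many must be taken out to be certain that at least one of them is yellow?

The worst case draws every non-yellow bead first: 4 + 14 = 18.
The next draw is then forced to be yellow, giving 18 + 1 = 19.

19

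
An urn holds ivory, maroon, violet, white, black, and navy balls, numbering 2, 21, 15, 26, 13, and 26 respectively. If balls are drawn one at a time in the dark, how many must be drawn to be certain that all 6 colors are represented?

102

The hardest color to obtain is ivory: we could draw every other ball first — 103 − 2 = 101 balls — without a single ivory one.
The next draw must be ivory, so 101 + 1 = 102.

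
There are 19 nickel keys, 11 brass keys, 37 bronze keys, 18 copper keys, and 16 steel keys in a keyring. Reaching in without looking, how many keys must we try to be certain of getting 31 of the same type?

95

In the worst case we take at most 30 of each type, but all 19 nickel, all 11 brass, all 18 copper, and all 16 steel (fewer than 30), giving 19 + 11 + 30 + 18 + 16 = 94.
One more key then forces some type to 31, so 94 + 1 = 95.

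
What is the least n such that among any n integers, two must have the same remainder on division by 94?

95

Two integers differ by a multiple of 94 exactly when they share a remainder mod 94.
There are 94 residue classes mod 94, so 94 integers can all lie in distinct classes.
One more integer must repeat a residue, giving a difference divisible by 94. So n = 94 + 1 = 95.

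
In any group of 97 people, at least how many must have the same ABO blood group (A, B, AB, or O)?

25

There are 4 ABO blood groups, which serve as the pigeonholes.
If each of the 4 ABO blood groups held at most 24, the total would be at most 4 × 24 = 96 < 97, a contradiction.
So at least one holds ⌈97/4⌉ = 25.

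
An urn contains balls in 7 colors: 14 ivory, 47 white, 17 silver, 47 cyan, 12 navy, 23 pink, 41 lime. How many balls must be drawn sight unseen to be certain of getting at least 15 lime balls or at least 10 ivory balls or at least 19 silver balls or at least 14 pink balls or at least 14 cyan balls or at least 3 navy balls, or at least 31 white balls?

The worst case stops just short of every target: 9 ivory, 30 white, all 17 silver, 13 cyan, 2 navy, 13 pink, 14 lime — 9 + 30 + 17 + 13 + 2 + 13 + 14 = 98 balls.
One more ball must push some color to its target, so 98 + 1 = 99.

99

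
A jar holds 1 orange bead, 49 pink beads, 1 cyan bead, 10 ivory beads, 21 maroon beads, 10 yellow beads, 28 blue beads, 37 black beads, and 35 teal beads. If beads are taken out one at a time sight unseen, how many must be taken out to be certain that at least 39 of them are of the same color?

182

In the worst case we take at most 38 of each color, but all 1 orange, all 1 cyan, all 10 ivory, all 21 maroon, all 10 yellow, all 28 blue, all 37 black, and all 35 teal (fewer than 38), giving 1 + 38 + 1 + 10 + 21 + 10 + 28 + 37 + 35 = 181.
One more bead then forces some color to 39, so 181 + 1 = 182.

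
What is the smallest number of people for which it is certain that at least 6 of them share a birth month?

There are 12 months of the year acting as pigeonholes.
With 12 × 5 = 60 people we could place exactly 5 in each, with no class reaching 6.
One more forces some class to hold 6, so 60 + 1 = 61.

61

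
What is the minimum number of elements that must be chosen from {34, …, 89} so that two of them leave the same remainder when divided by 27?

Group the integers by remainder mod 27; there are 27 residue classes, each nonempty in this range.
Choosing one from each class (27 integers) avoids any shared remainder.
One more choice must repeat a class, so two differ by a multiple of 27. Hence 27 + 1 = 28.

28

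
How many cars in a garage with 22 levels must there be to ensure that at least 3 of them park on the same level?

There are 22 levels acting as pigeonholes.
With 22 × 2 = 44 cars we could place exactly 2 in each, with no class reaching 3.
One more forces some class to hold 3, so 44 + 1 = 45.

45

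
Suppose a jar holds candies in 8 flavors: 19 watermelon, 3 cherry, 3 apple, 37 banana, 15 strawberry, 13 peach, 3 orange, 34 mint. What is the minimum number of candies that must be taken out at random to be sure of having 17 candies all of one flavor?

86

In the worst case we take at most 16 of each flavor, but all 3 cherry, all 3 apple, all 15 strawberry, all 13 peach, and all 3 orange (fewer than 16), giving 16 + 3 + 3 + 16 + 15 + 13 + 3 + 16 = 85.
One more candy then forces some flavor to 17, so 85 + 1 = 86.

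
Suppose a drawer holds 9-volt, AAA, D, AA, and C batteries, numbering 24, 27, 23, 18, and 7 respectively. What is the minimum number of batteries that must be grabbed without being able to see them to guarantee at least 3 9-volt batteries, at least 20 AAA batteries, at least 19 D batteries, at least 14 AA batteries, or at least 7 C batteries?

59

The worst case stops just short of every target: 2 9-volt, 19 AAA, 18 D, 13 AA, 6 C — 2 + 19 + 18 + 13 + 6 = 58 batteries.
One more battery must push some type to its target, so 58 + 1 = 59.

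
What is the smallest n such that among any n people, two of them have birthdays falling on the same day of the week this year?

There are 7 days of the week acting as pigeonholes.
With 7 people we could place one in each, avoiding any repeat.
One more forces some class to hold 2, so 7 + 1 = 8.

8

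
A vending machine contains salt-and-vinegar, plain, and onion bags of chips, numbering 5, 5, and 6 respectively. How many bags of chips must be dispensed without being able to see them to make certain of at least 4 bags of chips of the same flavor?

10

Treat the 3 flavors as pigeonholes.
The worst case takes 3 bags of chips of each flavor without reaching 4 of any: 3 × 3 = 9.
The next bag of chips must bring some flavor to 4, so 9 + 1 = 10.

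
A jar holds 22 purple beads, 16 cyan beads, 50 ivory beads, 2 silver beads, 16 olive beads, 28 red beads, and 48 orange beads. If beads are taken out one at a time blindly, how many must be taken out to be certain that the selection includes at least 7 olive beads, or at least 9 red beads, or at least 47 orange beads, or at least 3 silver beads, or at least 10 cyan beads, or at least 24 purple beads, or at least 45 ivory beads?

138

The worst case stops just short of every target: all 22 purple, 9 cyan, 44 ivory, 2 silver, 6 olive, 8 red, 46 orange — 22 + 9 + 44 + 2 + 6 + 8 + 46 = 137 beads.
One more bead must push some color to its target, so 137 + 1 = 138.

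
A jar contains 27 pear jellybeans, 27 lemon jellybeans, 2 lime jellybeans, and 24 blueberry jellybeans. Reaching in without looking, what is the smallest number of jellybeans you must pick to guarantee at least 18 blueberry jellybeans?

74

To avoid blueberry jellybeans as long as possible, exhaust the other 3 flavors first.
The worst case draws every non-blueberry jellybean first: 27 + 27 + 2 = 56.
The next 18 draws are then forced to be blueberry, giving 56 + 18 = 74.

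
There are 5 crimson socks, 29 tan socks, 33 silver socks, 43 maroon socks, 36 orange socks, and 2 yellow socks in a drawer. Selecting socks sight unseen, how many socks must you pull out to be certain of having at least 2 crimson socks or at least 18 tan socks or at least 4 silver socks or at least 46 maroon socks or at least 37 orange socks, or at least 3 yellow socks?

Each of the 6 colors has its own threshold; avoid all of them simultaneously.
The worst case stops just short of every target: 1 crimson, 17 tan, 3 silver, all 43 maroon, 36 orange, 2 yellow — 1 + 17 + 3 + 43 + 36 + 2 = 102 socks.
One more sock must push some color to its target, so 102 + 1 = 103.

103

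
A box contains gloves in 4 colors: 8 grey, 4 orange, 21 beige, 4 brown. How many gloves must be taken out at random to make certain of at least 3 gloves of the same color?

9

The worst case takes 2 gloves of each color without reaching 3 of any: 4 × 2 = 8.
The next glove must bring some color to 3, so 8 + 1 = 9.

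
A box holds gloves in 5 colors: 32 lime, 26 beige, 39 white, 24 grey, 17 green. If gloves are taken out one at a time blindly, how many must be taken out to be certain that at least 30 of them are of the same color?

In the worst case we take at most 29 of each color, but all 26 beige, all 24 grey, and all 17 green (fewer than 29), giving 29 + 26 + 29 + 24 + 17 = 125.
One more glove then forces some color to 30, so 125 + 1 = 126.

126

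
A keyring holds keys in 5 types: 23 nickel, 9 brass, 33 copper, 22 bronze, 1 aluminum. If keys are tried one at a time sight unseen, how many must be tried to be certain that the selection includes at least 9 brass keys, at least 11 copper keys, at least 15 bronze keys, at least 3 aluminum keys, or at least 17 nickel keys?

Each of the 5 types has its own threshold; avoid all of them simultaneously.
The worst case stops just short of every target: 16 nickel, 8 brass, 10 copper, 14 bronze, all 1 aluminum — 16 + 8 + 10 + 14 + 1 = 49 keys.
One more key must push some type to its target, so 49 + 1 = 50.

50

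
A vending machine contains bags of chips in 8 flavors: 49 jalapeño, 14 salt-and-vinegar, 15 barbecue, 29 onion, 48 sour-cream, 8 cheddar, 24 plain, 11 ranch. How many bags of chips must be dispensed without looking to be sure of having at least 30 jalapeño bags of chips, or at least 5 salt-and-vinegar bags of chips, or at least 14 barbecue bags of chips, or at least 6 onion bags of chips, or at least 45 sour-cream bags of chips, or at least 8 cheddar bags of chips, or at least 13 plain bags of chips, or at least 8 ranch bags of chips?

122

Each of the 8 flavors has its own threshold; avoid all of them simultaneously.
The worst case stops just short of every target: 29 jalapeño, 4 salt-and-vinegar, 13 barbecue, 5 onion, 44 sour-cream, 7 cheddar, 12 plain, 7 ranch — 29 + 4 + 13 + 5 + 44 + 7 + 12 + 7 = 121 bags of chips.
One more bag of chips must push some flavor to its target, so 121 + 1 = 122.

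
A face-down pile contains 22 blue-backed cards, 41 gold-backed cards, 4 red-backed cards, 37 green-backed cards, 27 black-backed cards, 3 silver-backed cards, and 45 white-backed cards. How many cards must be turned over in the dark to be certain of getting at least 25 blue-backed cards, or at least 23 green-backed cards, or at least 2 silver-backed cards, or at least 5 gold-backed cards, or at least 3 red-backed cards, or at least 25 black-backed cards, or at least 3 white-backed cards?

78

The worst case stops just short of every target: all 22 blue-backed, 4 gold-backed, 2 red-backed, 22 green-backed, 24 black-backed, 1 silver-backed, 2 white-backed — 22 + 4 + 2 + 22 + 24 + 1 + 2 = 77 cards.
One more card must push some back color to its target, so 77 + 1 = 78.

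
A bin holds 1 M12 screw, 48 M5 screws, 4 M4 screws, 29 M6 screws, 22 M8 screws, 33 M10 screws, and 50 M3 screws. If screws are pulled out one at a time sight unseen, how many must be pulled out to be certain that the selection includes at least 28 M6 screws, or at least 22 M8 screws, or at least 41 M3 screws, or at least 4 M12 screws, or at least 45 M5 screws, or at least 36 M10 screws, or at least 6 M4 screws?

171

Each of the 7 sizes has its own threshold; avoid all of them simultaneously.
The worst case stops just short of every target: all 1 M12, 44 M5, all 4 M4, 27 M6, 21 M8, all 33 M10, 40 M3 — 1 + 44 + 4 + 27 + 21 + 33 + 40 = 170 screws.
One more screw must push some size to its target, so 170 + 1 = 171.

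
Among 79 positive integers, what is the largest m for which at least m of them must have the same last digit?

8

There are 10 possible last digits, which serve as the pigeonholes.
If each of the 10 possible last digits held at most 7, the total would be at most 10 × 7 = 70 < 79, a contradiction.
So at least one holds ⌈79/10⌉ = 8.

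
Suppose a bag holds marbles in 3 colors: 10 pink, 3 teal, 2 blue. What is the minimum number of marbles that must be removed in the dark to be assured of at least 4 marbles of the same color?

Treat the 3 colors as pigeonholes.
In the worst case we take at most 3 of each color, but all 2 blue (fewer than 3), giving 3 + 3 + 2 = 8.
One more marble then forces some color to 4, so 8 + 1 = 9.

9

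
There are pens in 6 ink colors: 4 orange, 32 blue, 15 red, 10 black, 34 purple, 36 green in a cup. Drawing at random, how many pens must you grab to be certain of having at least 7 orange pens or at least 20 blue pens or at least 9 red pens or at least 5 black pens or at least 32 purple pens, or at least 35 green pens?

The worst case stops just short of every target: all 4 orange, 19 blue, 8 red, 4 black, 31 purple, 34 green — 4 + 19 + 8 + 4 + 31 + 34 = 100 pens.
One more pen must push some ink color to its target, so 100 + 1 = 101.

101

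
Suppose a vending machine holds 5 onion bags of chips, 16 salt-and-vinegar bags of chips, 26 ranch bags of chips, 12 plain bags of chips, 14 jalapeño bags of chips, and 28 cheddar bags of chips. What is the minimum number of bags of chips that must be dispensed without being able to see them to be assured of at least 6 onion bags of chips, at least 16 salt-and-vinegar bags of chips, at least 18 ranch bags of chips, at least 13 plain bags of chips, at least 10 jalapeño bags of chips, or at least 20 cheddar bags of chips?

78

The worst case stops just short of every target: 5 onion, 15 salt-and-vinegar, 17 ranch, 12 plain, 9 jalapeño, 19 cheddar — 5 + 15 + 17 + 12 + 9 + 19 = 77 bags of chips.
One more bag of chips must push some flavor to its target, so 77 + 1 = 78.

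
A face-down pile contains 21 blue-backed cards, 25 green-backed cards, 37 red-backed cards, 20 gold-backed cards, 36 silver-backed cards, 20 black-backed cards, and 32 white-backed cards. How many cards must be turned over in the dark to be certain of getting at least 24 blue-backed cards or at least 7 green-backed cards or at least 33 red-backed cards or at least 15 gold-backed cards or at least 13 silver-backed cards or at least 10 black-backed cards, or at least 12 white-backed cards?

106

Each of the 7 back colors has its own threshold; avoid all of them simultaneously.
The worst case stops just short of every target: all 21 blue-backed, 6 green-backed, 32 red-backed, 14 gold-backed, 12 silver-backed, 9 black-backed, 11 white-backed — 21 + 6 + 32 + 14 + 12 + 9 + 11 = 105 cards.
One more card must push some back color to its target, so 105 + 1 = 106.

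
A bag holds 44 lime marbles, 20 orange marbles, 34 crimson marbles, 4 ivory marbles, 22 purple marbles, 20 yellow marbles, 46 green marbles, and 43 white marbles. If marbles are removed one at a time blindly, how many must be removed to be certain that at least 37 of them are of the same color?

In the worst case we take at most 36 of each color, but all 20 orange, all 34 crimson, all 4 ivory, all 22 purple, and all 20 yellow (fewer than 36), giving 36 + 20 + 34 + 4 + 22 + 20 + 36 + 36 = 208.
One more marble then forces some color to 37, so 208 + 1 = 209.

209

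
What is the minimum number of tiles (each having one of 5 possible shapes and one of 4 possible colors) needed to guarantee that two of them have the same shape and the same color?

There are 5 × 4 = 20 (shape, color) combinations acting as pigeonholes.
With 20 tiles we could place one in each, avoiding any repeat.
One more forces some (shape, color) pair to hold 2, so 20 + 1 = 21.

21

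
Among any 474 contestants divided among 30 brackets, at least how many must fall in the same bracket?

16

The 474 contestants fall into 30 brackets.
If each of the 30 brackets held at most 15, the total would be at most 30 × 15 = 450 < 474, a contradiction.
So at least one holds ⌈474/30⌉ = 16.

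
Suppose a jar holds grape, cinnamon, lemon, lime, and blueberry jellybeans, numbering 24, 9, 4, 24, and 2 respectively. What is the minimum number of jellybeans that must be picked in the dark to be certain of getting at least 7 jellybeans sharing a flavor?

In the worst case we take at most 6 of each flavor, but all 4 lemon and all 2 blueberry (fewer than 6), giving 6 + 6 + 4 + 6 + 2 = 24.
One more jellybean then forces some flavor to 7, so 24 + 1 = 25.

25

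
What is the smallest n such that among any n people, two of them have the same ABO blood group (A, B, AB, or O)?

5

There are 4 ABO blood groups acting as pigeonholes.
With 4 people we could place one in each, avoiding any repeat.
One more forces some class to hold 2, so 4 + 1 = 5.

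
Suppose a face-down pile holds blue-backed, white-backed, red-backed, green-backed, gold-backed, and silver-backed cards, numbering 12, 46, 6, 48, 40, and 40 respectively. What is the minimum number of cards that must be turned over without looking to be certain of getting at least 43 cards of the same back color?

183

In the worst case we take at most 42 of each back color, but all 12 blue-backed, all 6 red-backed, all 40 gold-backed, and all 40 silver-backed (fewer than 42), giving 12 + 42 + 6 + 42 + 40 + 40 = 182.
One more card then forces some back color to 43, so 182 + 1 = 183.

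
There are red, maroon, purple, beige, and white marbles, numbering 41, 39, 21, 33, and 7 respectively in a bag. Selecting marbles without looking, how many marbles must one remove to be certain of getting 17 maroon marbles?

119

The worst case draws every non-maroon marble first: 41 + 21 + 33 + 7 = 102.
The next 17 draws are then forced to be maroon, giving 102 + 17 = 119.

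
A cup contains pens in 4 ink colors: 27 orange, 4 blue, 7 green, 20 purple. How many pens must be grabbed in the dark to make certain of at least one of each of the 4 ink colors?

55

The hardest ink color to obtain is blue: we could draw every other pen first — 58 − 4 = 54 pens — without a single blue one.
The next draw must be blue, so 54 + 1 = 55.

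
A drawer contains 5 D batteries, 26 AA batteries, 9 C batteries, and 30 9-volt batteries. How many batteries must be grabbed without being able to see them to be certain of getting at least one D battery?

66

To avoid D batteries as long as possible, exhaust the other 3 types first.
The worst case draws every non-D battery first: 26 + 9 + 30 = 65.
The next draw is then forced to be D, giving 65 + 1 = 66.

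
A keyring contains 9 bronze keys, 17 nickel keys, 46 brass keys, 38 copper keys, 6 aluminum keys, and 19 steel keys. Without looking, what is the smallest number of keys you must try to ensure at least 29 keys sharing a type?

108

Treat the 6 types as pigeonholes.
In the worst case we take at most 28 of each type, but all 9 bronze, all 17 nickel, all 6 aluminum, and all 19 steel (fewer than 28), giving 9 + 17 + 28 + 28 + 6 + 19 = 107.
One more key then forces some type to 29, so 107 + 1 = 108.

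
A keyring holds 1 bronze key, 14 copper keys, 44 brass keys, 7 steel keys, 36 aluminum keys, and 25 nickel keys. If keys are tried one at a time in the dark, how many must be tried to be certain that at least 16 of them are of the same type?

68

Treat the 6 types as pigeonholes.
In the worst case we take at most 15 of each type, but all 1 bronze, all 14 copper, and all 7 steel (fewer than 15), giving 1 + 14 + 15 + 7 + 15 + 15 = 67.
One more key then forces some type to 16, so 67 + 1 = 68.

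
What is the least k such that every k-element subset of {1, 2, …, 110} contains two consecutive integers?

Partition {1, …, 110} into 55 pairs: {1,2}, {3,4}, …, {109,110}.
Choosing 55 integers — say the 55 even numbers 2, 4, …, 110 — takes one from each pair and avoids the property.
Choosing 56 forces two into the same pair by pigeonhole, and those are consecutive. So 56.

56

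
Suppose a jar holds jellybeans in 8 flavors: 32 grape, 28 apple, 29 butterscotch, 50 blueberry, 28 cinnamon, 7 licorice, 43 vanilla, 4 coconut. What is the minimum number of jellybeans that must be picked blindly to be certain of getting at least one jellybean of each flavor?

The hardest flavor to obtain is coconut: we could draw every other jellybean first — 221 − 4 = 217 jellybeans — without a single coconut one.
The next draw must be coconut, so 217 + 1 = 218.

218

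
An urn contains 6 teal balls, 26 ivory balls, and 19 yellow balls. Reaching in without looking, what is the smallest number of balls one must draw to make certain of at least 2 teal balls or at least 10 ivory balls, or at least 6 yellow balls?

The worst case stops just short of every target: 1 teal, 9 ivory, 5 yellow — 1 + 9 + 5 = 15 balls.
One more ball must push some color to its target, so 15 + 1 = 16.

16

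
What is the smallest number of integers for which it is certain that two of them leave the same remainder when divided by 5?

6

There are 5 residue classes modulo 5 acting as pigeonholes.
With 5 integers we could place one in each, avoiding any repeat.
One more forces some class to hold 2, so 5 + 1 = 6.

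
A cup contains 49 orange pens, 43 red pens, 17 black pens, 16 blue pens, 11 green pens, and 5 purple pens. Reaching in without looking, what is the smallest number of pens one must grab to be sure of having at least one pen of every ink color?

The hardest ink color to obtain is purple: we could draw every other pen first — 141 − 5 = 136 pens — without a single purple one.
The next draw must be purple, so 136 + 1 = 137.

137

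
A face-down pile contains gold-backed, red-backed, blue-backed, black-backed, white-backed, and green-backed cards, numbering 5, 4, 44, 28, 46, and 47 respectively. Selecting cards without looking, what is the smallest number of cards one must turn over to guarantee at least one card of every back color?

171

The hardest back color to obtain is red-backed: we could draw every other card first — 174 − 4 = 170 cards — without a single red-backed one.
The next draw must be red-backed, so 170 + 1 = 171.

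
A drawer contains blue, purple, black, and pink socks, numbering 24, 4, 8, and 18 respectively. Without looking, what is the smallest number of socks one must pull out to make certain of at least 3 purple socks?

53

The worst case draws every non-purple sock first: 24 + 8 + 18 = 50.
The next 3 draws are then forced to be purple, giving 50 + 3 = 53.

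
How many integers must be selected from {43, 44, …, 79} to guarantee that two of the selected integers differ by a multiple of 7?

8

Group the integers by remainder mod 7; there are 7 residue classes, each nonempty in this range.
Choosing one from each class (7 integers) avoids any shared remainder.
One more choice must repeat a class, so two differ by a multiple of 7. Hence 7 + 1 = 8.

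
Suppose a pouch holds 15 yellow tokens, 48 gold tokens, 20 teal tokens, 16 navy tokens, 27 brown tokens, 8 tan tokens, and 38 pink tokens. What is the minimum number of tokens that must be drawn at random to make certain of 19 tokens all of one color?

112

Treat the 7 colors as pigeonholes.
In the worst case we take at most 18 of each color, but all 15 yellow, all 16 navy, and all 8 tan (fewer than 18), giving 15 + 18 + 18 + 16 + 18 + 8 + 18 = 111.
One more token then forces some color to 19, so 111 + 1 = 112.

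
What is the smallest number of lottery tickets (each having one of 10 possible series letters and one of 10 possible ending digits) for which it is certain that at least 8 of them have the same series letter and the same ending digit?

There are 10 × 10 = 100 (series letter, ending digit) combinations acting as pigeonholes.
With 100 × 7 = 700 lottery tickets we could place exactly 7 in each, with no (series letter, ending digit) pair reaching 8.
One more forces some (series letter, ending digit) pair to hold 8, so 700 + 1 = 701.

701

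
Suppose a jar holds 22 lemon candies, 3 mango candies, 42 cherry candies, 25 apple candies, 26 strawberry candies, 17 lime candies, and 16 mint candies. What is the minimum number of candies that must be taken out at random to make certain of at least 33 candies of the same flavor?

142

Treat the 7 flavors as pigeonholes.
In the worst case we take at most 32 of each flavor, but all 22 lemon, all 3 mango, all 25 apple, all 26 strawberry, all 17 lime, and all 16 mint (fewer than 32), giving 22 + 3 + 32 + 25 + 26 + 17 + 16 = 141.
One more candy then forces some flavor to 33, so 141 + 1 = 142.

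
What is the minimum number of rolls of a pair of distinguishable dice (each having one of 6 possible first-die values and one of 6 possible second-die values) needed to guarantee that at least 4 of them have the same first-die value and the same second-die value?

109

There are 6 × 6 = 36 (first-die value, second-die value) combinations acting as pigeonholes.
With 36 × 3 = 108 rolls of a pair of distinguishable dice we could place exactly 3 in each, with no (first-die value, second-die value) pair reaching 4.
One more forces some (first-die value, second-die value) pair to hold 4, so 108 + 1 = 109.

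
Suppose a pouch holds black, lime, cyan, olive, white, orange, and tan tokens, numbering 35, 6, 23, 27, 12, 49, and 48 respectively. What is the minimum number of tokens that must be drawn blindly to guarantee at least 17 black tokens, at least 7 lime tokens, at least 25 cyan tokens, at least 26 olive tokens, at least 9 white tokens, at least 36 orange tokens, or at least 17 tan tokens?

130

The worst case stops just short of every target: 16 black, 6 lime, all 23 cyan, 25 olive, 8 white, 35 orange, 16 tan — 16 + 6 + 23 + 25 + 8 + 35 + 16 = 129 tokens.
One more token must push some color to its target, so 129 + 1 = 130.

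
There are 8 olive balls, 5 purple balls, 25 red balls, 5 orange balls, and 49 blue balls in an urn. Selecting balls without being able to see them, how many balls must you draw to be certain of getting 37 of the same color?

80

Treat the 5 colors as pigeonholes.
In the worst case we take at most 36 of each color, but all 8 olive, all 5 purple, all 25 red, and all 5 orange (fewer than 36), giving 8 + 5 + 25 + 5 + 36 = 79.
One more ball then forces some color to 37, so 79 + 1 = 80.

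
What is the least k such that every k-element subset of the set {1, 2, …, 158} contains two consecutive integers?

Partition {1, …, 158} into 79 pairs: {1,2}, {3,4}, …, {157,158}.
Choosing 79 integers — say the 79 even numbers 2, 4, …, 158 — takes one from each pair and avoids the property.
Choosing 80 forces two into the same pair by pigeonhole, and those are consecutive. So 80.

80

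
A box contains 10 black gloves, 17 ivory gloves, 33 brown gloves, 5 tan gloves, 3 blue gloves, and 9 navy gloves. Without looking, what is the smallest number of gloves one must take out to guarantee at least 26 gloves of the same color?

In the worst case we take at most 25 of each color, but all 10 black, all 17 ivory, all 5 tan, all 3 blue, and all 9 navy (fewer than 25), giving 10 + 17 + 25 + 5 + 3 + 9 = 69.
One more glove then forces some color to 26, so 69 + 1 = 70.

70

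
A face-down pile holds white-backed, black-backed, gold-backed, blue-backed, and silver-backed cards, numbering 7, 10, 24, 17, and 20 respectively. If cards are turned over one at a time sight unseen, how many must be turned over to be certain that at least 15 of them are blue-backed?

76

To avoid blue-backed cards as long as possible, exhaust the other 4 back colors first.
The worst case draws every non-blue-backed card first: 7 + 10 + 24 + 20 = 61.
The next 15 draws are then forced to be blue-backed, giving 61 + 15 = 76.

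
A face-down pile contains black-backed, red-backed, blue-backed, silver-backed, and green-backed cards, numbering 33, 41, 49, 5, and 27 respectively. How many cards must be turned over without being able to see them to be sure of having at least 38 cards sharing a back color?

140

Treat the 5 back colors as pigeonholes.
In the worst case we take at most 37 of each back color, but all 33 black-backed, all 5 silver-backed, and all 27 green-backed (fewer than 37), giving 33 + 37 + 37 + 5 + 27 = 139.
One more card then forces some back color to 38, so 139 + 1 = 140.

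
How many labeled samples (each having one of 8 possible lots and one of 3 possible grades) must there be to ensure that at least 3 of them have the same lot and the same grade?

49

There are 8 × 3 = 24 (lot, grade) combinations acting as pigeonholes.
With 24 × 2 = 48 labeled samples we could place exactly 2 in each, with no (lot, grade) pair reaching 3.
One more forces some (lot, grade) pair to hold 3, so 48 + 1 = 49.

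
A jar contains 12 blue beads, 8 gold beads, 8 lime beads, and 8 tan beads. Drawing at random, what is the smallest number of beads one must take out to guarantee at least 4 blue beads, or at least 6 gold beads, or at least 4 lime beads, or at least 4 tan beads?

15

The worst case stops just short of every target: 3 blue, 5 gold, 3 lime, 3 tan — 3 + 5 + 3 + 3 = 14 beads.
One more bead must push some color to its target, so 14 + 1 = 15.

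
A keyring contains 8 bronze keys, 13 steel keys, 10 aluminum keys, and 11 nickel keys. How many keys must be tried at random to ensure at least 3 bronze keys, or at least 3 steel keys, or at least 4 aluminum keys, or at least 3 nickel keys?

10

The worst case stops just short of every target: 2 bronze, 2 steel, 3 aluminum, 2 nickel — 2 + 2 + 3 + 2 = 9 keys.
One more key must push some type to its target, so 9 + 1 = 10.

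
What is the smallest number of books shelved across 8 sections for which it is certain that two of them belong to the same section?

9

There are 8 sections acting as pigeonholes.
With 8 books we could place one in each, avoiding any repeat.
One more forces some class to hold 2, so 8 + 1 = 9.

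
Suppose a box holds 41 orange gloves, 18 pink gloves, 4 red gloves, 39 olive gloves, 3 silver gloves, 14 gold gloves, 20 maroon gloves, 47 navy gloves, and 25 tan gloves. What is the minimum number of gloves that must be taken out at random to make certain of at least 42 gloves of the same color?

In the worst case we take at most 41 of each color, but all 18 pink, all 4 red, all 39 olive, all 3 silver, all 14 gold, all 20 maroon, and all 25 tan (fewer than 41), giving 41 + 18 + 4 + 39 + 3 + 14 + 20 + 41 + 25 = 205.
One more glove then forces some color to 42, so 205 + 1 = 206.

206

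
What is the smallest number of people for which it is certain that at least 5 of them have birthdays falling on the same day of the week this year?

There are 7 days of the week acting as pigeonholes.
With 7 × 4 = 28 people we could place exactly 4 in each, with no class reaching 5.
One more forces some class to hold 5, so 28 + 1 = 29.

29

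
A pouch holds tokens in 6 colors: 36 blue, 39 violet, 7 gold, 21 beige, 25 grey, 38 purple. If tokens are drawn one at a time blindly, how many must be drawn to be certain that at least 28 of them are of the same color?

Treat the 6 colors as pigeonholes.
In the worst case we take at most 27 of each color, but all 7 gold, all 21 beige, and all 25 grey (fewer than 27), giving 27 + 27 + 7 + 21 + 25 + 27 = 134.
One more token then forces some color to 28, so 134 + 1 = 135.

135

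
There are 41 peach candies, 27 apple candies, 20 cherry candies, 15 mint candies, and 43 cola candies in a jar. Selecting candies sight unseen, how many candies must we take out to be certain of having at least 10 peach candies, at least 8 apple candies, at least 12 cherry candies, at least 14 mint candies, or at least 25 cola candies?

Each of the 5 flavors has its own threshold; avoid all of them simultaneously.
The worst case stops just short of every target: 9 peach, 7 apple, 11 cherry, 13 mint, 24 cola — 9 + 7 + 11 + 13 + 24 = 64 candies.
One more candy must push some flavor to its target, so 64 + 1 = 65.

65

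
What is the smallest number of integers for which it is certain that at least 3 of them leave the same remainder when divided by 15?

31

There are 15 residue classes modulo 15 acting as pigeonholes.
With 15 × 2 = 30 integers we could place exactly 2 in each, with no class reaching 3.
One more forces some class to hold 3, so 30 + 1 = 31.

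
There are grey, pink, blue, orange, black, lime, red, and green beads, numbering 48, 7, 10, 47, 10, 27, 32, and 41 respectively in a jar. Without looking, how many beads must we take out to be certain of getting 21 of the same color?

128

In the worst case we take at most 20 of each color, but all 7 pink, all 10 blue, and all 10 black (fewer than 20), giving 20 + 7 + 10 + 20 + 10 + 20 + 20 + 20 = 127.
One more bead then forces some color to 21, so 127 + 1 = 128.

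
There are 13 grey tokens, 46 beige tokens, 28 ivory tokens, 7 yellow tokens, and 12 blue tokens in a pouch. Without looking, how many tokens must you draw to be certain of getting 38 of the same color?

98

In the worst case we take at most 37 of each color, but all 13 grey, all 28 ivory, all 7 yellow, and all 12 blue (fewer than 37), giving 13 + 37 + 28 + 7 + 12 = 97.
One more token then forces some color to 38, so 97 + 1 = 98.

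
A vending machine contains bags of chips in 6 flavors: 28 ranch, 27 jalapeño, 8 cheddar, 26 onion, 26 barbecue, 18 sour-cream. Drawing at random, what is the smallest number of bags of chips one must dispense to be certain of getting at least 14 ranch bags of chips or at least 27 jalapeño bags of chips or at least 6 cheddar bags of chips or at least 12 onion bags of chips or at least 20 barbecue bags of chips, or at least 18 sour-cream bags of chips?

92

The worst case stops just short of every target: 13 ranch, 26 jalapeño, 5 cheddar, 11 onion, 19 barbecue, 17 sour-cream — 13 + 26 + 5 + 11 + 19 + 17 = 91 bags of chips.
One more bag of chips must push some flavor to its target, so 91 + 1 = 92.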